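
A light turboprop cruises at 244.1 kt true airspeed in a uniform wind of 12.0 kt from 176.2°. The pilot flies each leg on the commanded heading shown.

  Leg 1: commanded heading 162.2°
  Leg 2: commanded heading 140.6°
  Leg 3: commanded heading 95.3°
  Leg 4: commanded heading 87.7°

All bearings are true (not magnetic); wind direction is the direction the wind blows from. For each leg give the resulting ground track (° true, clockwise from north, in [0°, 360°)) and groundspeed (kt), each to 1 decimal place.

Leg 1: heading 162.2°; drift -0.7° → track 161.5°, groundspeed 232.5 kt
Leg 2: heading 140.6°; drift -1.7° → track 138.9°, groundspeed 234.4 kt
Leg 3: heading 95.3°; drift -2.8° → track 92.5°, groundspeed 242.5 kt
Leg 4: heading 87.7°; drift -2.8° → track 84.9°, groundspeed 244.1 kt

Leg 1: track=161.5°, groundspeed=232.5 kt
Leg 2: track=138.9°, groundspeed=234.4 kt
Leg 3: track=92.5°, groundspeed=242.5 kt
Leg 4: track=84.9°, groundspeed=244.1 kt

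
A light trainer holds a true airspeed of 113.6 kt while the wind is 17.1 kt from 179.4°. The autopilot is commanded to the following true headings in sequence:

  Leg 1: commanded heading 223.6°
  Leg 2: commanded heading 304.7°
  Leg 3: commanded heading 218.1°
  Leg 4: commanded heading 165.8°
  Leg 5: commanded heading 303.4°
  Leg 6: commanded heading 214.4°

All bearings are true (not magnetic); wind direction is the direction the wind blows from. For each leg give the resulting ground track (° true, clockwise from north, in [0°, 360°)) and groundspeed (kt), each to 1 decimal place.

Leg 1: heading 223.6°; drift +6.7° → track 230.3°, groundspeed 102.0 kt
Leg 2: heading 304.7°; drift +6.4° → track 311.1°, groundspeed 124.3 kt
Leg 3: heading 218.1°; drift +6.1° → track 224.2°, groundspeed 100.8 kt
Leg 4: heading 165.8°; drift -2.4° → track 163.4°, groundspeed 97.1 kt
Leg 5: heading 303.4°; drift +6.6° → track 310.0°, groundspeed 124.0 kt
Leg 6: heading 214.4°; drift +5.6° → track 220.0°, groundspeed 100.1 kt

Leg 1: track=230.3°, groundspeed=102.0 kt
Leg 2: track=311.1°, groundspeed=124.3 kt
Leg 3: track=224.2°, groundspeed=100.8 kt
Leg 4: track=163.4°, groundspeed=97.1 kt
Leg 5: track=310.0°, groundspeed=124.0 kt
Leg 6: track=220.0°, groundspeed=100.1 kt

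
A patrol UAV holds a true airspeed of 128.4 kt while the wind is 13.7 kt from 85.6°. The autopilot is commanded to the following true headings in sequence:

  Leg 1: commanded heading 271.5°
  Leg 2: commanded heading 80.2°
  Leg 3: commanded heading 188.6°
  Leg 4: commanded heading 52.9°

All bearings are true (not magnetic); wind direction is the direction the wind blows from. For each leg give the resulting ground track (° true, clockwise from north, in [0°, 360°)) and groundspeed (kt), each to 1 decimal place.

Leg 1: track=270.9°, groundspeed=142.0 kt
Leg 2: track=79.6°, groundspeed=114.8 kt
Leg 3: track=194.4°, groundspeed=132.2 kt
Leg 4: track=49.3°, groundspeed=117.1 kt

Leg 1: heading 271.5°; drift -0.6° → track 270.9°, groundspeed 142.0 kt
Leg 2: heading 80.2°; drift -0.6° → track 79.6°, groundspeed 114.8 kt
Leg 3: heading 188.6°; drift +5.8° → track 194.4°, groundspeed 132.2 kt
Leg 4: heading 52.9°; drift -3.6° → track 49.3°, groundspeed 117.1 kt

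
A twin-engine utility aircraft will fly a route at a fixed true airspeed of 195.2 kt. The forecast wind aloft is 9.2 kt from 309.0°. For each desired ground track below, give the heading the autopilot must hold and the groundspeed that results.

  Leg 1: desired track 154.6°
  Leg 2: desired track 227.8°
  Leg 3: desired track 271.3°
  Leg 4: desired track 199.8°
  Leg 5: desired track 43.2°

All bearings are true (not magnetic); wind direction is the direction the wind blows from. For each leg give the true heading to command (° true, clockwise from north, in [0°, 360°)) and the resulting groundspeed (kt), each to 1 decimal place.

Leg 1: desired track 154.6°; wind correction +1.2° → command heading 155.8°, groundspeed 203.5 kt
Leg 2: desired track 227.8°; wind correction +2.7° → command heading 230.5°, groundspeed 193.6 kt
Leg 3: desired track 271.3°; wind correction +1.7° → command heading 273.0°, groundspeed 187.8 kt
Leg 4: desired track 199.8°; wind correction +2.6° → command heading 202.4°, groundspeed 198.0 kt
Leg 5: desired track 43.2°; wind correction -2.7° → command heading 40.5°, groundspeed 195.7 kt

Leg 1: heading=155.8°, groundspeed=203.5 kt
Leg 2: heading=230.5°, groundspeed=193.6 kt
Leg 3: heading=273.0°, groundspeed=187.8 kt
Leg 4: heading=202.4°, groundspeed=198.0 kt
Leg 5: heading=40.5°, groundspeed=195.7 kt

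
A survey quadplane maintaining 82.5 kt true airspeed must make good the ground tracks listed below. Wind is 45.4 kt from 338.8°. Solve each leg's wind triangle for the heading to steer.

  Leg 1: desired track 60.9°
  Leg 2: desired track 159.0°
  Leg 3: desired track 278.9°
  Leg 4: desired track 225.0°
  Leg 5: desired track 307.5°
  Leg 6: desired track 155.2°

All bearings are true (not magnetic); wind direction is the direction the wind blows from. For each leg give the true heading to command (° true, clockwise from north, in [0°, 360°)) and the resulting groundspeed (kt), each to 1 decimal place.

Leg 1: desired track 60.9°; wind correction -33.0° → command heading 27.9°, groundspeed 62.9 kt
Leg 2: desired track 159.0°; wind correction +0.1° → command heading 159.1°, groundspeed 127.9 kt
Leg 3: desired track 278.9°; wind correction +28.4° → command heading 307.3°, groundspeed 49.8 kt
Leg 4: desired track 225.0°; wind correction +30.2° → command heading 255.2°, groundspeed 89.6 kt
Leg 5: desired track 307.5°; wind correction +16.6° → command heading 324.1°, groundspeed 40.3 kt
Leg 6: desired track 155.2°; wind correction -2.0° → command heading 153.2°, groundspeed 127.8 kt

Leg 1: heading=27.9°, groundspeed=62.9 kt
Leg 2: heading=159.1°, groundspeed=127.9 kt
Leg 3: heading=307.3°, groundspeed=49.8 kt
Leg 4: heading=255.2°, groundspeed=89.6 kt
Leg 5: heading=324.1°, groundspeed=40.3 kt
Leg 6: heading=153.2°, groundspeed=127.8 kt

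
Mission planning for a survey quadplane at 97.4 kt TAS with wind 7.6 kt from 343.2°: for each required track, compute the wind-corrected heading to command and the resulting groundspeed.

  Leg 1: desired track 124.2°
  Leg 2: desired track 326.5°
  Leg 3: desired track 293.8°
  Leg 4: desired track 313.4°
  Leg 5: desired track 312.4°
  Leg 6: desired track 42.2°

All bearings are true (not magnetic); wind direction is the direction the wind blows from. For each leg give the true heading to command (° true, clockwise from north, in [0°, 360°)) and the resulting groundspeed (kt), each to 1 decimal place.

Leg 1: heading=121.4°, groundspeed=103.2 kt
Leg 2: heading=327.8°, groundspeed=90.1 kt
Leg 3: heading=297.2°, groundspeed=92.3 kt
Leg 4: heading=315.6°, groundspeed=90.7 kt
Leg 5: heading=314.7°, groundspeed=90.8 kt
Leg 6: heading=38.4°, groundspeed=93.3 kt

Leg 1: desired track 124.2°; wind correction -2.8° → command heading 121.4°, groundspeed 103.2 kt
Leg 2: desired track 326.5°; wind correction +1.3° → command heading 327.8°, groundspeed 90.1 kt
Leg 3: desired track 293.8°; wind correction +3.4° → command heading 297.2°, groundspeed 92.3 kt
Leg 4: desired track 313.4°; wind correction +2.2° → command heading 315.6°, groundspeed 90.7 kt
Leg 5: desired track 312.4°; wind correction +2.3° → command heading 314.7°, groundspeed 90.8 kt
Leg 6: desired track 42.2°; wind correction -3.8° → command heading 38.4°, groundspeed 93.3 kt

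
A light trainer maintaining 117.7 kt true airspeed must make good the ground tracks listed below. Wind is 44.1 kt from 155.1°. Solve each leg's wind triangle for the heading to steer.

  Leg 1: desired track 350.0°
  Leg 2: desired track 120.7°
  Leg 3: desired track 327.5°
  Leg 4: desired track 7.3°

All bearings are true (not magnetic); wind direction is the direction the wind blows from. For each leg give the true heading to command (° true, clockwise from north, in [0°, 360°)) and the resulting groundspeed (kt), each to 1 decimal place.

Leg 1: desired track 350.0°; wind correction +5.5° → command heading 355.5°, groundspeed 159.8 kt
Leg 2: desired track 120.7°; wind correction +12.2° → command heading 132.9°, groundspeed 78.6 kt
Leg 3: desired track 327.5°; wind correction -2.8° → command heading 324.7°, groundspeed 161.3 kt
Leg 4: desired track 7.3°; wind correction +11.5° → command heading 18.8°, groundspeed 152.6 kt

Leg 1: heading=355.5°, groundspeed=159.8 kt
Leg 2: heading=132.9°, groundspeed=78.6 kt
Leg 3: heading=324.7°, groundspeed=161.3 kt
Leg 4: heading=18.8°, groundspeed=152.6 kt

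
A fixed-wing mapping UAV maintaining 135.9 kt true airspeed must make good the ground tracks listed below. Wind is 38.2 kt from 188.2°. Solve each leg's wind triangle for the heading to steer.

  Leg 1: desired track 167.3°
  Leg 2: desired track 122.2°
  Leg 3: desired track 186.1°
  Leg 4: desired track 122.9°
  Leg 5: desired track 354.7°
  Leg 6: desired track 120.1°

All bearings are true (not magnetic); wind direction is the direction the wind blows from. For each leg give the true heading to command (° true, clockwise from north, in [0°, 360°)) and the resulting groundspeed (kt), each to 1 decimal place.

Leg 1: heading=173.1°, groundspeed=99.5 kt
Leg 2: heading=137.1°, groundspeed=115.8 kt
Leg 3: heading=186.7°, groundspeed=97.7 kt
Leg 4: heading=137.7°, groundspeed=115.4 kt
Leg 5: heading=350.9°, groundspeed=172.8 kt
Leg 6: heading=135.2°, groundspeed=116.9 kt

Leg 1: desired track 167.3°; wind correction +5.8° → command heading 173.1°, groundspeed 99.5 kt
Leg 2: desired track 122.2°; wind correction +14.9° → command heading 137.1°, groundspeed 115.8 kt
Leg 3: desired track 186.1°; wind correction +0.6° → command heading 186.7°, groundspeed 97.7 kt
Leg 4: desired track 122.9°; wind correction +14.8° → command heading 137.7°, groundspeed 115.4 kt
Leg 5: desired track 354.7°; wind correction -3.8° → command heading 350.9°, groundspeed 172.8 kt
Leg 6: desired track 120.1°; wind correction +15.1° → command heading 135.2°, groundspeed 116.9 kt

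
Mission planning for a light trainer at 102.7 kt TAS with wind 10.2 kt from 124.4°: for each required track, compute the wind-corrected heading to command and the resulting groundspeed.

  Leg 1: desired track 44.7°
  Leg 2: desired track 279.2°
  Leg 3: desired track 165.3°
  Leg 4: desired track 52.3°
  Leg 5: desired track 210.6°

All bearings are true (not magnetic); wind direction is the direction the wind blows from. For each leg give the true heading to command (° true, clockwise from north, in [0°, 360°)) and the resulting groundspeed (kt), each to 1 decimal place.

Leg 1: desired track 44.7°; wind correction +5.6° → command heading 50.3°, groundspeed 100.4 kt
Leg 2: desired track 279.2°; wind correction -2.4° → command heading 276.8°, groundspeed 111.8 kt
Leg 3: desired track 165.3°; wind correction -3.7° → command heading 161.6°, groundspeed 94.8 kt
Leg 4: desired track 52.3°; wind correction +5.4° → command heading 57.7°, groundspeed 99.1 kt
Leg 5: desired track 210.6°; wind correction -5.7° → command heading 204.9°, groundspeed 101.5 kt

Leg 1: heading=50.3°, groundspeed=100.4 kt
Leg 2: heading=276.8°, groundspeed=111.8 kt
Leg 3: heading=161.6°, groundspeed=94.8 kt
Leg 4: heading=57.7°, groundspeed=99.1 kt
Leg 5: heading=204.9°, groundspeed=101.5 kt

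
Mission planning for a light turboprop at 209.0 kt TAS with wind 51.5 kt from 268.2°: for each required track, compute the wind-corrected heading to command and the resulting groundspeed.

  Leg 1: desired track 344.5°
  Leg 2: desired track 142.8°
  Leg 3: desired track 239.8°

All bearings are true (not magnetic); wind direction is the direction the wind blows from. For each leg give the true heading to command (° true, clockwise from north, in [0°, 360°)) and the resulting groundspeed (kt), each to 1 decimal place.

Leg 1: desired track 344.5°; wind correction -13.9° → command heading 330.6°, groundspeed 190.7 kt
Leg 2: desired track 142.8°; wind correction +11.6° → command heading 154.4°, groundspeed 234.6 kt
Leg 3: desired track 239.8°; wind correction +6.7° → command heading 246.5°, groundspeed 162.3 kt

Leg 1: heading=330.6°, groundspeed=190.7 kt
Leg 2: heading=154.4°, groundspeed=234.6 kt
Leg 3: heading=246.5°, groundspeed=162.3 kt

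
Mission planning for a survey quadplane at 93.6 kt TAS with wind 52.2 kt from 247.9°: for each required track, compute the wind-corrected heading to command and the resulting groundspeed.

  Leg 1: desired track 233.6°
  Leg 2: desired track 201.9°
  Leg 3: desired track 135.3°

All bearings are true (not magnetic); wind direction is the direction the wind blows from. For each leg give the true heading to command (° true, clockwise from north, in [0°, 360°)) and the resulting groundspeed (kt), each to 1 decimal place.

Leg 1: heading=241.5°, groundspeed=42.1 kt
Leg 2: heading=225.6°, groundspeed=49.5 kt
Leg 3: heading=166.3°, groundspeed=100.3 kt

Leg 1: desired track 233.6°; wind correction +7.9° → command heading 241.5°, groundspeed 42.1 kt
Leg 2: desired track 201.9°; wind correction +23.7° → command heading 225.6°, groundspeed 49.5 kt
Leg 3: desired track 135.3°; wind correction +31.0° → command heading 166.3°, groundspeed 100.3 kt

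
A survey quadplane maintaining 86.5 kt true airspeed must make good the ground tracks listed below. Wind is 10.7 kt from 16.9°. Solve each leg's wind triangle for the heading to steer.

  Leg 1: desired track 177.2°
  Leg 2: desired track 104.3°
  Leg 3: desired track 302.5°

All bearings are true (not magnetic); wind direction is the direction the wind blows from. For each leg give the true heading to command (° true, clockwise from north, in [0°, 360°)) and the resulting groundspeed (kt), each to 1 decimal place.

Leg 1: desired track 177.2°; wind correction -2.4° → command heading 174.8°, groundspeed 96.5 kt
Leg 2: desired track 104.3°; wind correction -7.1° → command heading 97.2°, groundspeed 85.4 kt
Leg 3: desired track 302.5°; wind correction +6.8° → command heading 309.3°, groundspeed 83.0 kt

Leg 1: heading=174.8°, groundspeed=96.5 kt
Leg 2: heading=97.2°, groundspeed=85.4 kt
Leg 3: heading=309.3°, groundspeed=83.0 kt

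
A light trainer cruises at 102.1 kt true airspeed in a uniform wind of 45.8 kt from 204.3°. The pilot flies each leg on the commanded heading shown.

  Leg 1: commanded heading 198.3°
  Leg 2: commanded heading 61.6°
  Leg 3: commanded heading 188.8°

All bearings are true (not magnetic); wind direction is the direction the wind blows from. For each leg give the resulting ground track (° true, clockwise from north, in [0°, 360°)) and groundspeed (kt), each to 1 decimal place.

Leg 1: heading 198.3°; drift -4.8° → track 193.5°, groundspeed 56.8 kt
Leg 2: heading 61.6°; drift -11.3° → track 50.3°, groundspeed 141.3 kt
Leg 3: heading 188.8°; drift -11.9° → track 176.9°, groundspeed 59.2 kt

Leg 1: track=193.5°, groundspeed=56.8 kt
Leg 2: track=50.3°, groundspeed=141.3 kt
Leg 3: track=176.9°, groundspeed=59.2 kt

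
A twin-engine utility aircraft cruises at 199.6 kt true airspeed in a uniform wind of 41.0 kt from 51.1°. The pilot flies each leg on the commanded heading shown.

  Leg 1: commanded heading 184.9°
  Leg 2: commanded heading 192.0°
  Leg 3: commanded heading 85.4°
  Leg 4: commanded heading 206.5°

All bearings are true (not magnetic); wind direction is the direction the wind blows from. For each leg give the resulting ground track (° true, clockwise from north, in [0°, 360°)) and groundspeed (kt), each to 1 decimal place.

Leg 1: heading 184.9°; drift +7.4° → track 192.3°, groundspeed 229.9 kt
Leg 2: heading 192.0°; drift +6.4° → track 198.4°, groundspeed 232.9 kt
Leg 3: heading 85.4°; drift +7.9° → track 93.3°, groundspeed 167.3 kt
Leg 4: heading 206.5°; drift +4.1° → track 210.6°, groundspeed 237.5 kt

Leg 1: track=192.3°, groundspeed=229.9 kt
Leg 2: track=198.4°, groundspeed=232.9 kt
Leg 3: track=93.3°, groundspeed=167.3 kt
Leg 4: track=210.6°, groundspeed=237.5 kt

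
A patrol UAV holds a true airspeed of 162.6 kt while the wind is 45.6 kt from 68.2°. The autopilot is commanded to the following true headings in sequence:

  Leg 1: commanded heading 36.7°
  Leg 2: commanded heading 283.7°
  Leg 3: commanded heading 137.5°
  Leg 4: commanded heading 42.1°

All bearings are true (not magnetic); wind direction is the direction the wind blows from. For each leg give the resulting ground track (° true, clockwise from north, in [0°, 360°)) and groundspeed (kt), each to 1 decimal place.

Leg 1: track=25.8°, groundspeed=126.0 kt
Leg 2: track=276.1°, groundspeed=201.5 kt
Leg 3: track=153.7°, groundspeed=152.6 kt
Leg 4: track=32.7°, groundspeed=123.3 kt

Leg 1: heading 36.7°; drift -10.9° → track 25.8°, groundspeed 126.0 kt
Leg 2: heading 283.7°; drift -7.6° → track 276.1°, groundspeed 201.5 kt
Leg 3: heading 137.5°; drift +16.2° → track 153.7°, groundspeed 152.6 kt
Leg 4: heading 42.1°; drift -9.4° → track 32.7°, groundspeed 123.3 kt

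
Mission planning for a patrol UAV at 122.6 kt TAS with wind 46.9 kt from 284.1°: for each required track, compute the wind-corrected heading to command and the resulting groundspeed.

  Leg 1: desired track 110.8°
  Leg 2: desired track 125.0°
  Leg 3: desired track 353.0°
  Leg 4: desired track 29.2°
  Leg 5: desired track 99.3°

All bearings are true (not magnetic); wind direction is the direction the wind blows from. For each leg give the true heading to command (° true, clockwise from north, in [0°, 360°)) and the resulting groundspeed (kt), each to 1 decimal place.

Leg 1: heading=113.4°, groundspeed=169.1 kt
Leg 2: heading=132.8°, groundspeed=165.3 kt
Leg 3: heading=332.1°, groundspeed=97.6 kt
Leg 4: heading=7.5°, groundspeed=126.1 kt
Leg 5: heading=97.5°, groundspeed=169.3 kt

Leg 1: desired track 110.8°; wind correction +2.6° → command heading 113.4°, groundspeed 169.1 kt
Leg 2: desired track 125.0°; wind correction +7.8° → command heading 132.8°, groundspeed 165.3 kt
Leg 3: desired track 353.0°; wind correction -20.9° → command heading 332.1°, groundspeed 97.6 kt
Leg 4: desired track 29.2°; wind correction -21.7° → command heading 7.5°, groundspeed 126.1 kt
Leg 5: desired track 99.3°; wind correction -1.8° → command heading 97.5°, groundspeed 169.3 kt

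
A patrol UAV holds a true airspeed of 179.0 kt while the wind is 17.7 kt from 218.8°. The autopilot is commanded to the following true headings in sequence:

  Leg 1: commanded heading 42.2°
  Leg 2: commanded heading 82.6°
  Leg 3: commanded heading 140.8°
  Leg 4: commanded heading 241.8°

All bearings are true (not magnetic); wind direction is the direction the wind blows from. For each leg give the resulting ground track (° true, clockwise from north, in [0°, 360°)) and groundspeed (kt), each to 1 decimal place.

Leg 1: heading 42.2°; drift -0.3° → track 41.9°, groundspeed 196.7 kt
Leg 2: heading 82.6°; drift -3.7° → track 78.9°, groundspeed 192.2 kt
Leg 3: heading 140.8°; drift -5.6° → track 135.2°, groundspeed 176.2 kt
Leg 4: heading 241.8°; drift +2.4° → track 244.2°, groundspeed 162.9 kt

Leg 1: track=41.9°, groundspeed=196.7 kt
Leg 2: track=78.9°, groundspeed=192.2 kt
Leg 3: track=135.2°, groundspeed=176.2 kt
Leg 4: track=244.2°, groundspeed=162.9 kt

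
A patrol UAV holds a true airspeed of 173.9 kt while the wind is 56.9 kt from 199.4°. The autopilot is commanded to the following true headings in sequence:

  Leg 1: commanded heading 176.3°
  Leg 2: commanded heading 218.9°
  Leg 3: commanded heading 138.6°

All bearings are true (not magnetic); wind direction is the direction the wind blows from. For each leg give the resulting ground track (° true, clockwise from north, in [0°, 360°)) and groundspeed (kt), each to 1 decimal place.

Leg 1: track=165.9°, groundspeed=123.6 kt
Leg 2: track=227.9°, groundspeed=121.8 kt
Leg 3: track=119.8°, groundspeed=154.4 kt

Leg 1: heading 176.3°; drift -10.4° → track 165.9°, groundspeed 123.6 kt
Leg 2: heading 218.9°; drift +9.0° → track 227.9°, groundspeed 121.8 kt
Leg 3: heading 138.6°; drift -18.8° → track 119.8°, groundspeed 154.4 kt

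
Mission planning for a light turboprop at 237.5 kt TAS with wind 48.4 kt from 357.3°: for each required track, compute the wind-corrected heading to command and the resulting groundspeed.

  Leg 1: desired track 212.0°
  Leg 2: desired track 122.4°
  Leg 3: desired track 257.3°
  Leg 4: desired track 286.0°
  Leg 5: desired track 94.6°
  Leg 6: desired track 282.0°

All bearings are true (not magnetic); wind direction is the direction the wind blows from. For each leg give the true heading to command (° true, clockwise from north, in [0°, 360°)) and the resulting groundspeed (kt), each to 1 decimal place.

Leg 1: desired track 212.0°; wind correction +6.7° → command heading 218.7°, groundspeed 275.7 kt
Leg 2: desired track 122.4°; wind correction -9.6° → command heading 112.8°, groundspeed 262.0 kt
Leg 3: desired track 257.3°; wind correction +11.6° → command heading 268.9°, groundspeed 241.1 kt
Leg 4: desired track 286.0°; wind correction +11.1° → command heading 297.1°, groundspeed 217.5 kt
Leg 5: desired track 94.6°; wind correction -11.7° → command heading 82.9°, groundspeed 238.7 kt
Leg 6: desired track 282.0°; wind correction +11.4° → command heading 293.4°, groundspeed 220.6 kt

Leg 1: heading=218.7°, groundspeed=275.7 kt
Leg 2: heading=112.8°, groundspeed=262.0 kt
Leg 3: heading=268.9°, groundspeed=241.1 kt
Leg 4: heading=297.1°, groundspeed=217.5 kt
Leg 5: heading=82.9°, groundspeed=238.7 kt
Leg 6: heading=293.4°, groundspeed=220.6 kt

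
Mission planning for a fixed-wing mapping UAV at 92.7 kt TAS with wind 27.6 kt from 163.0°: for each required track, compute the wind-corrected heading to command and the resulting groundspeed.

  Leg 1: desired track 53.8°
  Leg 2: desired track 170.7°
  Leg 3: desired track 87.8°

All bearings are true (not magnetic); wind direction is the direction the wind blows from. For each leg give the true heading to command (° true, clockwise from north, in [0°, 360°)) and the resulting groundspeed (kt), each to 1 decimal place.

Leg 1: desired track 53.8°; wind correction +16.3° → command heading 70.1°, groundspeed 98.0 kt
Leg 2: desired track 170.7°; wind correction -2.3° → command heading 168.4°, groundspeed 65.3 kt
Leg 3: desired track 87.8°; wind correction +16.7° → command heading 104.5°, groundspeed 81.7 kt

Leg 1: heading=70.1°, groundspeed=98.0 kt
Leg 2: heading=168.4°, groundspeed=65.3 kt
Leg 3: heading=104.5°, groundspeed=81.7 kt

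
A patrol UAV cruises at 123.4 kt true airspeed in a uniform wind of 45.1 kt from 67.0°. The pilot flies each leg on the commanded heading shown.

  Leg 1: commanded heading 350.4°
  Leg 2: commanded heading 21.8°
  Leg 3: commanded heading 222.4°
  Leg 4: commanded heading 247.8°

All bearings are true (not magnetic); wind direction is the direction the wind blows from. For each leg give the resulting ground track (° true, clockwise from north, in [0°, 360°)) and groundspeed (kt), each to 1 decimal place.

Leg 1: track=329.2°, groundspeed=121.2 kt
Leg 2: track=2.5°, groundspeed=97.0 kt
Leg 3: track=228.9°, groundspeed=165.5 kt
Leg 4: track=247.6°, groundspeed=168.5 kt

Leg 1: heading 350.4°; drift -21.2° → track 329.2°, groundspeed 121.2 kt
Leg 2: heading 21.8°; drift -19.3° → track 2.5°, groundspeed 97.0 kt
Leg 3: heading 222.4°; drift +6.5° → track 228.9°, groundspeed 165.5 kt
Leg 4: heading 247.8°; drift -0.2° → track 247.6°, groundspeed 168.5 kt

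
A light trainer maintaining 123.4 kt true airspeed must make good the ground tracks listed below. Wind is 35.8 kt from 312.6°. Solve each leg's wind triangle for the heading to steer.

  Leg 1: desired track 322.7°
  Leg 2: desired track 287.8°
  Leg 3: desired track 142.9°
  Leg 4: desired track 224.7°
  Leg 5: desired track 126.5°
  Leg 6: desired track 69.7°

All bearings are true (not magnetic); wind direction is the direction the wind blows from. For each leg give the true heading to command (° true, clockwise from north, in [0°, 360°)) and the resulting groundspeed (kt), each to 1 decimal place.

Leg 1: heading=319.8°, groundspeed=88.0 kt
Leg 2: heading=294.8°, groundspeed=90.0 kt
Leg 3: heading=145.9°, groundspeed=158.5 kt
Leg 4: heading=241.6°, groundspeed=116.8 kt
Leg 5: heading=124.7°, groundspeed=158.9 kt
Leg 6: heading=54.7°, groundspeed=135.5 kt

Leg 1: desired track 322.7°; wind correction -2.9° → command heading 319.8°, groundspeed 88.0 kt
Leg 2: desired track 287.8°; wind correction +7.0° → command heading 294.8°, groundspeed 90.0 kt
Leg 3: desired track 142.9°; wind correction +3.0° → command heading 145.9°, groundspeed 158.5 kt
Leg 4: desired track 224.7°; wind correction +16.9° → command heading 241.6°, groundspeed 116.8 kt
Leg 5: desired track 126.5°; wind correction -1.8° → command heading 124.7°, groundspeed 158.9 kt
Leg 6: desired track 69.7°; wind correction -15.0° → command heading 54.7°, groundspeed 135.5 kt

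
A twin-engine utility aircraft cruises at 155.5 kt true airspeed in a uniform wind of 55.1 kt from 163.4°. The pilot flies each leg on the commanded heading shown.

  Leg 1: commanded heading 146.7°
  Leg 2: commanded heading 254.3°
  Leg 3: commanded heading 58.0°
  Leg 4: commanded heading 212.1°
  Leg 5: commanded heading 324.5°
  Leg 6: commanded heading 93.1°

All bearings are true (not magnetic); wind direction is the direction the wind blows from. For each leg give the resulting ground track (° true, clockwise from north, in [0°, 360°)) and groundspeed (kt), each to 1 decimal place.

Leg 1: track=137.9°, groundspeed=103.9 kt
Leg 2: track=273.7°, groundspeed=165.8 kt
Leg 3: track=40.7°, groundspeed=178.2 kt
Leg 4: track=231.3°, groundspeed=126.1 kt
Leg 5: track=329.4°, groundspeed=208.4 kt
Leg 6: track=72.4°, groundspeed=146.4 kt

Leg 1: heading 146.7°; drift -8.8° → track 137.9°, groundspeed 103.9 kt
Leg 2: heading 254.3°; drift +19.4° → track 273.7°, groundspeed 165.8 kt
Leg 3: heading 58.0°; drift -17.3° → track 40.7°, groundspeed 178.2 kt
Leg 4: heading 212.1°; drift +19.2° → track 231.3°, groundspeed 126.1 kt
Leg 5: heading 324.5°; drift +4.9° → track 329.4°, groundspeed 208.4 kt
Leg 6: heading 93.1°; drift -20.7° → track 72.4°, groundspeed 146.4 kt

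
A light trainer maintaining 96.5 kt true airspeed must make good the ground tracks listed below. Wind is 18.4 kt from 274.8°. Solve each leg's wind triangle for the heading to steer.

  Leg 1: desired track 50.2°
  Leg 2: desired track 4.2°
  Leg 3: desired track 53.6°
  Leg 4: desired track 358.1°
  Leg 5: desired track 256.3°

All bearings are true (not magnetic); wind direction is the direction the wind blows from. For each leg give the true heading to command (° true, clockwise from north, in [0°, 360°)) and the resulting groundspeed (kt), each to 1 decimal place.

Leg 1: desired track 50.2°; wind correction -7.7° → command heading 42.5°, groundspeed 108.7 kt
Leg 2: desired track 4.2°; wind correction -11.0° → command heading 353.2°, groundspeed 94.5 kt
Leg 3: desired track 53.6°; wind correction -7.2° → command heading 46.4°, groundspeed 109.6 kt
Leg 4: desired track 358.1°; wind correction -10.9° → command heading 347.2°, groundspeed 92.6 kt
Leg 5: desired track 256.3°; wind correction +3.5° → command heading 259.8°, groundspeed 78.9 kt

Leg 1: heading=42.5°, groundspeed=108.7 kt
Leg 2: heading=353.2°, groundspeed=94.5 kt
Leg 3: heading=46.4°, groundspeed=109.6 kt
Leg 4: heading=347.2°, groundspeed=92.6 kt
Leg 5: heading=259.8°, groundspeed=78.9 kt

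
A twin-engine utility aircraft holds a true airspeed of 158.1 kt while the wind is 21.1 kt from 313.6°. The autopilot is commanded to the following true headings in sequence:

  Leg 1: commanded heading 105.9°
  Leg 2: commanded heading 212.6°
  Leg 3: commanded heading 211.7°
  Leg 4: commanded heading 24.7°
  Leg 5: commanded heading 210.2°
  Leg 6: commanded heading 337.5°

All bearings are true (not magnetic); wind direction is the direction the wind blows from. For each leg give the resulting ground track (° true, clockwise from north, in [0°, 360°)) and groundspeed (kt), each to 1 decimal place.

Leg 1: track=109.1°, groundspeed=177.1 kt
Leg 2: track=205.3°, groundspeed=163.4 kt
Leg 3: track=204.5°, groundspeed=163.8 kt
Leg 4: track=32.2°, groundspeed=152.6 kt
Leg 5: track=203.0°, groundspeed=164.3 kt
Leg 6: track=341.0°, groundspeed=139.1 kt

Leg 1: heading 105.9°; drift +3.2° → track 109.1°, groundspeed 177.1 kt
Leg 2: heading 212.6°; drift -7.3° → track 205.3°, groundspeed 163.4 kt
Leg 3: heading 211.7°; drift -7.2° → track 204.5°, groundspeed 163.8 kt
Leg 4: heading 24.7°; drift +7.5° → track 32.2°, groundspeed 152.6 kt
Leg 5: heading 210.2°; drift -7.2° → track 203.0°, groundspeed 164.3 kt
Leg 6: heading 337.5°; drift +3.5° → track 341.0°, groundspeed 139.1 kt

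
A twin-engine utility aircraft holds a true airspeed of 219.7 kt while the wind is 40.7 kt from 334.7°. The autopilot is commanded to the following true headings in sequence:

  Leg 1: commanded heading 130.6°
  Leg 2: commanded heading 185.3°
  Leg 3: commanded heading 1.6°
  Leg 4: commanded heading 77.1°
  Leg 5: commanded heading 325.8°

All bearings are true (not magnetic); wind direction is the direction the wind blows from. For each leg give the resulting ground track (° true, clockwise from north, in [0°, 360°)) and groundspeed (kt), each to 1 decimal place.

Leg 1: heading 130.6°; drift +3.7° → track 134.3°, groundspeed 257.4 kt
Leg 2: heading 185.3°; drift -4.6° → track 180.7°, groundspeed 255.6 kt
Leg 3: heading 1.6°; drift +5.7° → track 7.3°, groundspeed 184.3 kt
Leg 4: heading 77.1°; drift +9.9° → track 87.0°, groundspeed 231.9 kt
Leg 5: heading 325.8°; drift -2.0° → track 323.8°, groundspeed 179.6 kt

Leg 1: track=134.3°, groundspeed=257.4 kt
Leg 2: track=180.7°, groundspeed=255.6 kt
Leg 3: track=7.3°, groundspeed=184.3 kt
Leg 4: track=87.0°, groundspeed=231.9 kt
Leg 5: track=323.8°, groundspeed=179.6 kt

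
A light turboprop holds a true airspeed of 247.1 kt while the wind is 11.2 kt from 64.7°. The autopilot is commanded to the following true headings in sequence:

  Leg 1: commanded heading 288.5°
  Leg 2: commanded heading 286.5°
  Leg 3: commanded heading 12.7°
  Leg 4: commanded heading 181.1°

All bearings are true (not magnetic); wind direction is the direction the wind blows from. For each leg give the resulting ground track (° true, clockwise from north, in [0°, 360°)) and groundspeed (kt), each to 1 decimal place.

Leg 1: track=286.8°, groundspeed=255.3 kt
Leg 2: track=284.8°, groundspeed=255.6 kt
Leg 3: track=10.6°, groundspeed=240.4 kt
Leg 4: track=183.4°, groundspeed=252.3 kt

Leg 1: heading 288.5°; drift -1.7° → track 286.8°, groundspeed 255.3 kt
Leg 2: heading 286.5°; drift -1.7° → track 284.8°, groundspeed 255.6 kt
Leg 3: heading 12.7°; drift -2.1° → track 10.6°, groundspeed 240.4 kt
Leg 4: heading 181.1°; drift +2.3° → track 183.4°, groundspeed 252.3 kt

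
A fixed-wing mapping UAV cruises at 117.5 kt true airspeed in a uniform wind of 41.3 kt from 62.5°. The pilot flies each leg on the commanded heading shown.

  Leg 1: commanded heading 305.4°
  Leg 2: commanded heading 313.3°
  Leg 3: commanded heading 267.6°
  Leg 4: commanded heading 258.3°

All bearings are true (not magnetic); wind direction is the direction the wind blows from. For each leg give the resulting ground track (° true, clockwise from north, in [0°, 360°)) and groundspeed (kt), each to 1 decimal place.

Leg 1: heading 305.4°; drift -15.1° → track 290.3°, groundspeed 141.2 kt
Leg 2: heading 313.3°; drift -16.6° → track 296.7°, groundspeed 136.8 kt
Leg 3: heading 267.6°; drift -6.5° → track 261.1°, groundspeed 155.9 kt
Leg 4: heading 258.3°; drift -4.1° → track 254.2°, groundspeed 157.6 kt

Leg 1: track=290.3°, groundspeed=141.2 kt
Leg 2: track=296.7°, groundspeed=136.8 kt
Leg 3: track=261.1°, groundspeed=155.9 kt
Leg 4: track=254.2°, groundspeed=157.6 kt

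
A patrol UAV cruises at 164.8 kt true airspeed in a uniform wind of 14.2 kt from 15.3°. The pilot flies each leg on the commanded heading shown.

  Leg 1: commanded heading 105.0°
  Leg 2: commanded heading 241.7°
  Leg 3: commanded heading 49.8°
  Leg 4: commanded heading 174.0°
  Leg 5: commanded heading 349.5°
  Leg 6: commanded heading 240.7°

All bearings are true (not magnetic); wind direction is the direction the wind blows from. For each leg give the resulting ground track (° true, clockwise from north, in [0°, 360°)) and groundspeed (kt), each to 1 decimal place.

Leg 1: heading 105.0°; drift +4.9° → track 109.9°, groundspeed 165.3 kt
Leg 2: heading 241.7°; drift -3.4° → track 238.3°, groundspeed 174.9 kt
Leg 3: heading 49.8°; drift +3.0° → track 52.8°, groundspeed 153.3 kt
Leg 4: heading 174.0°; drift +1.7° → track 175.7°, groundspeed 178.1 kt
Leg 5: heading 349.5°; drift -2.3° → track 347.2°, groundspeed 152.1 kt
Leg 6: heading 240.7°; drift -3.3° → track 237.4°, groundspeed 175.1 kt

Leg 1: track=109.9°, groundspeed=165.3 kt
Leg 2: track=238.3°, groundspeed=174.9 kt
Leg 3: track=52.8°, groundspeed=153.3 kt
Leg 4: track=175.7°, groundspeed=178.1 kt
Leg 5: track=347.2°, groundspeed=152.1 kt
Leg 6: track=237.4°, groundspeed=175.1 kt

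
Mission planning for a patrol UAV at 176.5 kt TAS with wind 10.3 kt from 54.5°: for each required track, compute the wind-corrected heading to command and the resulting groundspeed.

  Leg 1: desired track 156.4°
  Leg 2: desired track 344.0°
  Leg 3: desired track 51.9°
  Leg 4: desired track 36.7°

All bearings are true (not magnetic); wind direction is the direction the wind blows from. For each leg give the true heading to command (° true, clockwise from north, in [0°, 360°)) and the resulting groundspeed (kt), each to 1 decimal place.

Leg 1: desired track 156.4°; wind correction -3.3° → command heading 153.1°, groundspeed 178.3 kt
Leg 2: desired track 344.0°; wind correction +3.2° → command heading 347.2°, groundspeed 172.8 kt
Leg 3: desired track 51.9°; wind correction +0.2° → command heading 52.1°, groundspeed 166.2 kt
Leg 4: desired track 36.7°; wind correction +1.0° → command heading 37.7°, groundspeed 166.7 kt

Leg 1: heading=153.1°, groundspeed=178.3 kt
Leg 2: heading=347.2°, groundspeed=172.8 kt
Leg 3: heading=52.1°, groundspeed=166.2 kt
Leg 4: heading=37.7°, groundspeed=166.7 kt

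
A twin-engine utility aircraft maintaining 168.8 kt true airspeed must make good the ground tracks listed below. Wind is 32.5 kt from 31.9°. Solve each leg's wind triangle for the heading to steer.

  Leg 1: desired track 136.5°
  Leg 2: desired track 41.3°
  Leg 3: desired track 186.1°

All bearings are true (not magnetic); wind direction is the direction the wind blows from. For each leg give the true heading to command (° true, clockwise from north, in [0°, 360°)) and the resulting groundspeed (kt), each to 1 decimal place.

Leg 1: heading=125.8°, groundspeed=174.0 kt
Leg 2: heading=39.5°, groundspeed=136.7 kt
Leg 3: heading=181.3°, groundspeed=197.5 kt

Leg 1: desired track 136.5°; wind correction -10.7° → command heading 125.8°, groundspeed 174.0 kt
Leg 2: desired track 41.3°; wind correction -1.8° → command heading 39.5°, groundspeed 136.7 kt
Leg 3: desired track 186.1°; wind correction -4.8° → command heading 181.3°, groundspeed 197.5 kt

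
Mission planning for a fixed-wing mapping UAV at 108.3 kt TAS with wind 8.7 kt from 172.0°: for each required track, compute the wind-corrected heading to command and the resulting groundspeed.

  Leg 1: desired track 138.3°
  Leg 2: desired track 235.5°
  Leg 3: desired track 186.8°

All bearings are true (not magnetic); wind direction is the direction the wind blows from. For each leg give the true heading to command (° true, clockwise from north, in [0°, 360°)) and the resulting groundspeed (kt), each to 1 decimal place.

Leg 1: heading=140.9°, groundspeed=101.0 kt
Leg 2: heading=231.4°, groundspeed=104.1 kt
Leg 3: heading=185.6°, groundspeed=99.9 kt

Leg 1: desired track 138.3°; wind correction +2.6° → command heading 140.9°, groundspeed 101.0 kt
Leg 2: desired track 235.5°; wind correction -4.1° → command heading 231.4°, groundspeed 104.1 kt
Leg 3: desired track 186.8°; wind correction -1.2° → command heading 185.6°, groundspeed 99.9 kt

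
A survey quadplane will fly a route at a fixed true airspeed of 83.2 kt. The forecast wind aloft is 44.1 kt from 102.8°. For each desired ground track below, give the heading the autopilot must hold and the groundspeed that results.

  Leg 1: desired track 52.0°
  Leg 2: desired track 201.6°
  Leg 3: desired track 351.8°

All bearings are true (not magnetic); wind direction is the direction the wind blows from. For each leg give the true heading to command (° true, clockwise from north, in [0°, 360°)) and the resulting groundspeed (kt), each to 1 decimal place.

Leg 1: heading=76.3°, groundspeed=48.0 kt
Leg 2: heading=170.0°, groundspeed=77.6 kt
Leg 3: heading=21.5°, groundspeed=88.1 kt

Leg 1: desired track 52.0°; wind correction +24.3° → command heading 76.3°, groundspeed 48.0 kt
Leg 2: desired track 201.6°; wind correction -31.6° → command heading 170.0°, groundspeed 77.6 kt
Leg 3: desired track 351.8°; wind correction +29.7° → command heading 21.5°, groundspeed 88.1 kt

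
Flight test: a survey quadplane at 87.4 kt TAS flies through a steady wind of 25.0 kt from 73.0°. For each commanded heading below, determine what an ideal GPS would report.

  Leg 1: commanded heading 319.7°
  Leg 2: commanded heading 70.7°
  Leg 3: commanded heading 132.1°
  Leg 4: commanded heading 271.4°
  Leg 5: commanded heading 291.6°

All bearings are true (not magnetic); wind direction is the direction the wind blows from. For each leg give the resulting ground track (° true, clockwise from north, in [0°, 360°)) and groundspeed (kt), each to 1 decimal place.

Leg 1: heading 319.7°; drift -13.3° → track 306.4°, groundspeed 100.0 kt
Leg 2: heading 70.7°; drift -0.9° → track 69.8°, groundspeed 62.4 kt
Leg 3: heading 132.1°; drift +16.1° → track 148.2°, groundspeed 77.6 kt
Leg 4: heading 271.4°; drift -4.1° → track 267.3°, groundspeed 111.4 kt
Leg 5: heading 291.6°; drift -8.3° → track 283.3°, groundspeed 108.1 kt

Leg 1: track=306.4°, groundspeed=100.0 kt
Leg 2: track=69.8°, groundspeed=62.4 kt
Leg 3: track=148.2°, groundspeed=77.6 kt
Leg 4: track=267.3°, groundspeed=111.4 kt
Leg 5: track=283.3°, groundspeed=108.1 kt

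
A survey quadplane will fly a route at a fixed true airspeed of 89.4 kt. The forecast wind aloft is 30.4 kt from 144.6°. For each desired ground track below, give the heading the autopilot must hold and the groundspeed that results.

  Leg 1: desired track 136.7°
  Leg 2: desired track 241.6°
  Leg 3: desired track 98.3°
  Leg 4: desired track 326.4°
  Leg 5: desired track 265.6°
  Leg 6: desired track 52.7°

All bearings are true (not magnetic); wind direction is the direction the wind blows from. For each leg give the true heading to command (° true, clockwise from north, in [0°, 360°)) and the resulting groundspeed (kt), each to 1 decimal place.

Leg 1: heading=139.4°, groundspeed=59.2 kt
Leg 2: heading=221.9°, groundspeed=87.9 kt
Leg 3: heading=112.5°, groundspeed=65.7 kt
Leg 4: heading=327.0°, groundspeed=119.8 kt
Leg 5: heading=248.7°, groundspeed=101.2 kt
Leg 6: heading=72.6°, groundspeed=85.1 kt

Leg 1: desired track 136.7°; wind correction +2.7° → command heading 139.4°, groundspeed 59.2 kt
Leg 2: desired track 241.6°; wind correction -19.7° → command heading 221.9°, groundspeed 87.9 kt
Leg 3: desired track 98.3°; wind correction +14.2° → command heading 112.5°, groundspeed 65.7 kt
Leg 4: desired track 326.4°; wind correction +0.6° → command heading 327.0°, groundspeed 119.8 kt
Leg 5: desired track 265.6°; wind correction -16.9° → command heading 248.7°, groundspeed 101.2 kt
Leg 6: desired track 52.7°; wind correction +19.9° → command heading 72.6°, groundspeed 85.1 kt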